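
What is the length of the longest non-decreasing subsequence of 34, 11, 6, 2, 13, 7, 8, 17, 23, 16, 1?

5

One longest non-decreasing subsequence is 6, 7, 8, 17, 23 (positions 3,6,7,8,9), of length 5; no longer one exists.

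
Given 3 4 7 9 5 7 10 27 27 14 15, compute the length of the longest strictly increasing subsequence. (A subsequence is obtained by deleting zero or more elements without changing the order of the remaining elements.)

Let dp[i] be the longest increasing subsequence ending at position i. Then dp = [1, 2, 3, 4, 3, 4, 5, 6, 6, 6, 7].
The maximum is 7; one witness is 3, 4, 7, 9, 10, 14, 15 at positions 1,2,3,4,7,10,11.

7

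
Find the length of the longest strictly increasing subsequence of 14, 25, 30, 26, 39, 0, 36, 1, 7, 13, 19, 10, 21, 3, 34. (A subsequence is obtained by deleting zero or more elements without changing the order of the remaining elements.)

7

Let dp[i] be the longest increasing subsequence ending at position i. Then dp = [1, 2, 3, 3, 4, 1, 4, 2, 3, 4, 5, 4, 6, 3, 7].
The maximum is 7; one witness is 0, 1, 7, 13, 19, 21, 34 at positions 6,8,9,10,11,13,15.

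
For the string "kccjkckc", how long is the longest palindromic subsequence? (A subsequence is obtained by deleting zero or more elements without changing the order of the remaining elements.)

5

One longest palindromic subsequence is ckckc (positions 2,5,6,7,8); it reads the same forward and backward, and the interval DP gives dp[1][8] = 5.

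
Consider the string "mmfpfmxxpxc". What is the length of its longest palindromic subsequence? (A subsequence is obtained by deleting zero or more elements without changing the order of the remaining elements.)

Using dp[i][j] = 2 + dp[i+1][j−1] if the ends match, else max(dp[i+1][j], dp[i][j−1]):
dp[1][11] = 5. A witness is mfpfm at positions 2,3,4,5,6.

5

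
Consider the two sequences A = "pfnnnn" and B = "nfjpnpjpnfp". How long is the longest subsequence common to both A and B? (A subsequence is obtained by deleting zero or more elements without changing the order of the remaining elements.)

3

Backtracking the LCS table gives one alignment: p (A1,B4) → n (A3,B5) → n (A4,B9).
So the longest common subsequence has length 3.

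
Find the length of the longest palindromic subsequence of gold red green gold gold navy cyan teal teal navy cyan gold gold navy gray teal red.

Using dp[i][j] = 2 + dp[i+1][j−1] if the ends match, else max(dp[i+1][j], dp[i][j−1]):
dp[1][17] = 10. A witness is red gold gold cyan teal teal cyan gold gold red at positions 2,4,5,7,8,9,11,12,13,17.

10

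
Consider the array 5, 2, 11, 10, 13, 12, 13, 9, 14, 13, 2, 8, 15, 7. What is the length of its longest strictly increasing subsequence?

Let dp[i] be the longest increasing subsequence ending at position i. Then dp = [1, 1, 2, 2, 3, 3, 4, 2, 5, 4, 1, 2, 6, 2].
The maximum is 6; one witness is 5, 11, 12, 13, 14, 15 at positions 1,3,6,7,9,13.

6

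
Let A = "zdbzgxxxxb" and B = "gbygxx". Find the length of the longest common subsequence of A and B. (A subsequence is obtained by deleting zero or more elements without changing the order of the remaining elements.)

4

Backtracking the LCS table gives one alignment: b (A3,B2) → g (A5,B4) → x (A8,B5) → x (A9,B6).
So the longest common subsequence has length 4.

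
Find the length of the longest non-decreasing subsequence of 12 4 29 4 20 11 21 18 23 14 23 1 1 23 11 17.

One longest non-decreasing subsequence is 4, 4, 20, 21, 23, 23, 23 (positions 2,4,5,7,9,11,14), of length 7; no longer one exists.

7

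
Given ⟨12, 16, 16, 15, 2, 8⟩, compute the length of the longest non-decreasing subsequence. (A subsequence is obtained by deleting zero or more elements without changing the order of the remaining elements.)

Let dp[i] be the longest non-decreasing subsequence ending at position i. Then dp = [1, 2, 3, 2, 1, 2].
The maximum is 3; one witness is 12, 16, 16 at positions 1,2,3.

3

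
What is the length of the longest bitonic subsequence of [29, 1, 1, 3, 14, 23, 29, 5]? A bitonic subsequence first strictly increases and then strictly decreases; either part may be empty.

One longest bitonic subsequence is 1, 3, 14, 23, 29, 5 (positions 2,4,5,6,7,8): it rises to 29 then falls. Length 6 is optimal.

6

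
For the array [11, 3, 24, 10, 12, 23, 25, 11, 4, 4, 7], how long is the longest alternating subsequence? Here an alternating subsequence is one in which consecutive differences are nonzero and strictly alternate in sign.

7

Track the best alternating length ending on an up-step vs a down-step at each position: up/down = 1/1, 1/2, 3/1, 3/4, 5/4, 5/4, 5/1, 5/6, 3/6, 3/6, 7/6.
The maximum over both is 7; one such subsequence is 11, 3, 24, 10, 12, 4, 7.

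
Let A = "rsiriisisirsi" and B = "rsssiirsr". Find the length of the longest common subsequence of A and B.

7

Backtracking the LCS table gives one alignment: r (A1,B1) → s (A2,B3) → s (A7,B4) → i (A8,B5) → i (A10,B6) → r (A11,B7) → s (A12,B8).
So the longest common subsequence has length 7.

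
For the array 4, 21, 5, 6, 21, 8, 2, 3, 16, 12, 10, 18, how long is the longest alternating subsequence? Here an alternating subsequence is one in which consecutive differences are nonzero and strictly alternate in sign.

Track the best alternating length ending on an up-step vs a down-step at each position: up/down = 1/1, 2/1, 2/3, 4/3, 4/1, 4/5, 1/5, 6/5, 6/5, 6/7, 6/7, 8/5.
The maximum over both is 8; one such subsequence is 4, 21, 5, 21, 8, 16, 12, 18.

8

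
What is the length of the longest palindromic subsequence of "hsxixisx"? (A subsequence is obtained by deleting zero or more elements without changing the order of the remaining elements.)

One longest palindromic subsequence is xixix (positions 3,4,5,6,8); it reads the same forward and backward, and the interval DP gives dp[1][8] = 5.

5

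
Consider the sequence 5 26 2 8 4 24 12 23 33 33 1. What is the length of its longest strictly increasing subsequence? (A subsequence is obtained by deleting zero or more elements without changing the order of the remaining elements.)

One longest increasing subsequence is 5, 8, 12, 23, 33 (positions 1,4,7,8,9), of length 5; no longer one exists.

5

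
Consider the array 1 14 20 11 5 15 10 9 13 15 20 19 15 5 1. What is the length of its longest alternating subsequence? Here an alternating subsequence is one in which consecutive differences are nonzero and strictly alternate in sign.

A longest alternating subsequence is 1, 14, 11, 15, 10, 20, 19 (positions 1,2,4,6,7,11,12); its 6 consecutive differences strictly alternate in sign, and length 7 is optimal.

7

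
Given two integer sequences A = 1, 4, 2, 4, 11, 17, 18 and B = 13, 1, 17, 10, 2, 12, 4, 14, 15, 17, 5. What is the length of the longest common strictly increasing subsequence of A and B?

For each value that appears in both, track the longest common increasing run ending there.
The best achievable length is 4; one witness is 1, 2, 4, 17 (A-positions 1,3,4,6, B-positions 2,5,7,10).

4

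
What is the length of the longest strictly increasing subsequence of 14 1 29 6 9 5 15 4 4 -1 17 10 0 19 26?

Scanning left to right, the best length ending at each element is: 14→1, 1→1, 29→2, 6→2, 9→3, 5→2, 15→4, 4→2, 4→2, -1→1, 17→5, 10→4, 0→2, 19→6, 26→7.
So the longest increasing subsequence has length 7, e.g. 1, 6, 9, 15, 17, 19, 26.

7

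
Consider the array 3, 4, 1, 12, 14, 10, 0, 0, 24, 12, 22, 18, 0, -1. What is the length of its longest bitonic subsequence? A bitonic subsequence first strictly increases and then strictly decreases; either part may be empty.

9

One longest bitonic subsequence is 3, 4, 12, 14, 24, 22, 18, 0, -1 (positions 1,2,4,5,9,11,12,13,14): it rises to 24 then falls. Length 9 is optimal.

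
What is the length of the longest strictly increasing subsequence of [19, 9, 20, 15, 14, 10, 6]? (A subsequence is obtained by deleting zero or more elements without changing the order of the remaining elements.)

2

Scanning left to right, the best length ending at each element is: 19→1, 9→1, 20→2, 15→2, 14→2, 10→2, 6→1.
So the longest increasing subsequence has length 2, e.g. 19, 20.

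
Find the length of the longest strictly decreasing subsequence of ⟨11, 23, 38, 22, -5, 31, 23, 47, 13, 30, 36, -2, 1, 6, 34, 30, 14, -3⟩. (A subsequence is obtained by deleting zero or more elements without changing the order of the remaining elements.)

Let dp[i] be the longest decreasing subsequence ending at position i. Then dp = [1, 1, 1, 2, 3, 2, 3, 1, 4, 3, 2, 5, 5, 5, 3, 4, 5, 6].
The maximum is 6; one witness is 38, 31, 23, 13, -2, -3 at positions 3,6,7,9,12,18.

6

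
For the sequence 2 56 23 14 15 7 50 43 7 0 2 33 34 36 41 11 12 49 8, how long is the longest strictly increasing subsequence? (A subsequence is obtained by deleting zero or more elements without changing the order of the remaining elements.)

8

Let dp[i] be the longest increasing subsequence ending at position i. Then dp = [1, 2, 2, 2, 3, 2, 4, 4, 2, 1, 2, 4, 5, 6, 7, 3, 4, 8, 3].
The maximum is 8; one witness is 2, 14, 15, 33, 34, 36, 41, 49 at positions 1,4,5,12,13,14,15,18.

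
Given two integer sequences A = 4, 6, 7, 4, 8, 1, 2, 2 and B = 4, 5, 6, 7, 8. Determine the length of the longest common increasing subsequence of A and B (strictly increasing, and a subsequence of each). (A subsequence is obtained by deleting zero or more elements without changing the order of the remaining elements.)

4

A longest common strictly increasing subsequence is 4, 6, 7, 8 (length 4); it appears in order in both A and B, and no longer such subsequence exists.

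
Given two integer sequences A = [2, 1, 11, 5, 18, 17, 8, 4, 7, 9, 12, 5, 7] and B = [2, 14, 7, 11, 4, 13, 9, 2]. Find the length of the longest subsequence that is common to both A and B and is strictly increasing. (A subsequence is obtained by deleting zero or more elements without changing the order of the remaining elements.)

3

A longest common strictly increasing subsequence is 2, 7, 9 (length 3); it appears in order in both A and B, and no longer such subsequence exists.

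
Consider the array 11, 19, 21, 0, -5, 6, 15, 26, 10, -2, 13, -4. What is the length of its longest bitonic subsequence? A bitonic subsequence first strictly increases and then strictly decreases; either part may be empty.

7

One longest bitonic subsequence is 11, 19, 21, 15, 10, -2, -4 (positions 1,2,3,7,9,10,12): it rises to 21 then falls. Length 7 is optimal.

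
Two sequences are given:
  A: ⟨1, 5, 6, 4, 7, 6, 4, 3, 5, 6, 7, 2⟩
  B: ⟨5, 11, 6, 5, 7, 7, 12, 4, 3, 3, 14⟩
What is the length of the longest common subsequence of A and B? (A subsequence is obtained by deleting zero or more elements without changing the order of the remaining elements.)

Backtracking the LCS table gives one alignment: 5 (A2,B1) → 6 (A3,B3) → 7 (A5,B6) → 4 (A7,B8) → 3 (A8,B10).
So the longest common subsequence has length 5.

5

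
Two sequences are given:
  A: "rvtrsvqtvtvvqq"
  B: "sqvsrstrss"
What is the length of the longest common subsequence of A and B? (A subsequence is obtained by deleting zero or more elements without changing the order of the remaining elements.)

A longest common subsequence is rtrs (length 4); the LCS DP confirms no longer common subsequence exists.

4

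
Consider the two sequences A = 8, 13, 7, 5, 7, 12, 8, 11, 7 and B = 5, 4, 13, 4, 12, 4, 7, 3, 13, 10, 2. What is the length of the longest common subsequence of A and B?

A longest common subsequence is 13, 12, 7 (length 3); the LCS DP confirms no longer common subsequence exists.

3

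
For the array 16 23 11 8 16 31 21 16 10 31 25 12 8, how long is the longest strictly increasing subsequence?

4

Scanning left to right, the best length ending at each element is: 16→1, 23→2, 11→1, 8→1, 16→2, 31→3, 21→3, 16→2, 10→2, 31→4, 25→4, 12→3, 8→1.
So the longest increasing subsequence has length 4, e.g. 11, 16, 21, 31.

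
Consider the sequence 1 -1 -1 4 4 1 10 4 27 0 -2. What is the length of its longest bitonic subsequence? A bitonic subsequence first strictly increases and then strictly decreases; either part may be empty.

One longest bitonic subsequence is 1, 4, 10, 4, 0, -2 (positions 1,4,7,8,10,11): it rises to 10 then falls. Length 6 is optimal.

6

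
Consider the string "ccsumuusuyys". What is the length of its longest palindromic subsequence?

6

One longest palindromic subsequence is suuuus (positions 3,4,6,7,9,12); it reads the same forward and backward, and the interval DP gives dp[1][12] = 6.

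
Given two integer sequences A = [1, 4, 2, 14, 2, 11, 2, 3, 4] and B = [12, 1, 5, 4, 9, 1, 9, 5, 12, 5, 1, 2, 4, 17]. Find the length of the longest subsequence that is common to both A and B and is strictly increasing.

3

For each value that appears in both, track the longest common increasing run ending there.
The best achievable length is 3; one witness is 1, 2, 4 (A-positions 1,3,9, B-positions 2,12,13).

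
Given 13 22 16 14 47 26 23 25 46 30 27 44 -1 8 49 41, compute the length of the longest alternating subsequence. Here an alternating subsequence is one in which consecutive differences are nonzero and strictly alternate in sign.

11

Track the best alternating length ending on an up-step vs a down-step at each position: up/down = 1/1, 2/1, 2/3, 2/3, 4/1, 4/5, 4/5, 6/5, 6/5, 6/7, 6/7, 8/7, 1/9, 10/9, 10/1, 10/11.
The maximum over both is 11; one such subsequence is 13, 22, 16, 47, 26, 46, 30, 44, -1, 49, 41.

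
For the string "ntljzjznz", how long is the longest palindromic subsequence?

5

One longest palindromic subsequence is nzjzn (positions 1,5,6,7,8); it reads the same forward and backward, and the interval DP gives dp[1][9] = 5.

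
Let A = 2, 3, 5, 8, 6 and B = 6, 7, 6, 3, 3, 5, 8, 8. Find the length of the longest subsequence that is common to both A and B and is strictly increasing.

3

A longest common strictly increasing subsequence is 3, 5, 8 (length 3); it appears in order in both A and B, and no longer such subsequence exists.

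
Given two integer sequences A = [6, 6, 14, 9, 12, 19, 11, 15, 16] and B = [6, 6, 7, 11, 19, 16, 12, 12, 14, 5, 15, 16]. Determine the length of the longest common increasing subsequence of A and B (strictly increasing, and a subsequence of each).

For each value that appears in both, track the longest common increasing run ending there.
The best achievable length is 4; one witness is 6, 11, 15, 16 (A-positions 1,7,8,9, B-positions 1,4,11,12).

4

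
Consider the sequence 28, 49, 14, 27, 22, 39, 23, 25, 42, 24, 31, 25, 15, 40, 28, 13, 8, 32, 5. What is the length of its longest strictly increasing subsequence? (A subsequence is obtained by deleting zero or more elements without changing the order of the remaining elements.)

7

Scanning left to right, the best length ending at each element is: 28→1, 49→2, 14→1, 27→2, 22→2, 39→3, 23→3, 25→4, 42→5, 24→4, 31→5, 25→5, 15→2, 40→6, 28→6, 13→1, 8→1, 32→7, 5→1.
So the longest increasing subsequence has length 7, e.g. 14, 22, 23, 24, 25, 28, 32.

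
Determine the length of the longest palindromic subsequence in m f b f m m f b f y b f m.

Using dp[i][j] = 2 + dp[i+1][j−1] if the ends match, else max(dp[i+1][j], dp[i][j−1]):
dp[1][13] = 10. A witness is mfbfmmfbfm at positions 1,2,3,4,5,6,9,11,12,13.

10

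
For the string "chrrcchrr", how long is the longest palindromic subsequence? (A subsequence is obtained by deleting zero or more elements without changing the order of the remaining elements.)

6

Using dp[i][j] = 2 + dp[i+1][j−1] if the ends match, else max(dp[i+1][j], dp[i][j−1]):
dp[1][9] = 6. A witness is rrccrr at positions 3,4,5,6,8,9.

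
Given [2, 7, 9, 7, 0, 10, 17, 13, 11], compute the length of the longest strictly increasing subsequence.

5

Scanning left to right, the best length ending at each element is: 2→1, 7→2, 9→3, 7→2, 0→1, 10→4, 17→5, 13→5, 11→5.
So the longest increasing subsequence has length 5, e.g. 2, 7, 9, 10, 17.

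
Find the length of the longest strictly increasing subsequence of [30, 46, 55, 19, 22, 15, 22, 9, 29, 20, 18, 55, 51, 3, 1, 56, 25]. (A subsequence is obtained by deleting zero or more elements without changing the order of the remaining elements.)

One longest increasing subsequence is 19, 22, 29, 55, 56 (positions 4,5,9,12,16), of length 5; no longer one exists.

5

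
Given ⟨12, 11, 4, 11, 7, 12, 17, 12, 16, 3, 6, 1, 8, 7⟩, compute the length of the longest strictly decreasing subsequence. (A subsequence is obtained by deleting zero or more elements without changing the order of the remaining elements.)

One longest decreasing subsequence is 12, 11, 4, 3, 1 (positions 1,2,3,10,12), of length 5; no longer one exists.

5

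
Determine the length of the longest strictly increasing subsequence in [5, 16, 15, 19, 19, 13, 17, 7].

Let dp[i] be the longest increasing subsequence ending at position i. Then dp = [1, 2, 2, 3, 3, 2, 3, 2].
The maximum is 3; one witness is 5, 16, 19 at positions 1,2,4.

3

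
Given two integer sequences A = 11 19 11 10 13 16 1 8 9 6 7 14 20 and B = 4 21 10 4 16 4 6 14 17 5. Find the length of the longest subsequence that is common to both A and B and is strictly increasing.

2

A longest common strictly increasing subsequence is 10, 16 (length 2); it appears in order in both A and B, and no longer such subsequence exists.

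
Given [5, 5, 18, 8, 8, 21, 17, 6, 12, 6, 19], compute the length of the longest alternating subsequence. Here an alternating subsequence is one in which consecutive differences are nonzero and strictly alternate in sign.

8

Track the best alternating length ending on an up-step vs a down-step at each position: up/down = 1/1, 1/1, 2/1, 2/3, 2/3, 4/1, 4/5, 2/5, 6/5, 2/7, 8/5.
The maximum over both is 8; one such subsequence is 5, 18, 8, 21, 6, 12, 6, 19.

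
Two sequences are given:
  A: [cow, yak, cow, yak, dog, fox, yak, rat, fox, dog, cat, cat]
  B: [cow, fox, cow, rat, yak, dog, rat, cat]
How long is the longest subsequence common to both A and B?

A longest common subsequence is cow, cow, yak, dog, rat, cat (length 6); the LCS DP confirms no longer common subsequence exists.

6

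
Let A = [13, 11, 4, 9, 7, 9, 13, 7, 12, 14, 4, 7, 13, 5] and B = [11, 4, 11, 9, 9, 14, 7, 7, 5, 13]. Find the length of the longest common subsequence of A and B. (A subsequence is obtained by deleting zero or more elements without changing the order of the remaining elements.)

A longest common subsequence is 11, 4, 9, 9, 7, 7, 13 (length 7); the LCS DP confirms no longer common subsequence exists.

7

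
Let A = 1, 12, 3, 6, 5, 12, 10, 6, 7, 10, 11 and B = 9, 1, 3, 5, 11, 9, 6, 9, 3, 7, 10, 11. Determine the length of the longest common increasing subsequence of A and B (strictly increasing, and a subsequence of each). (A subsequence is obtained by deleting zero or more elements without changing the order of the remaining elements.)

A longest common strictly increasing subsequence is 1, 3, 5, 6, 7, 10, 11 (length 7); it appears in order in both A and B, and no longer such subsequence exists.

7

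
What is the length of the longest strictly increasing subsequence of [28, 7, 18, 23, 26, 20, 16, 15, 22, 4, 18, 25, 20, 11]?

Let dp[i] be the longest increasing subsequence ending at position i. Then dp = [1, 1, 2, 3, 4, 3, 2, 2, 4, 1, 3, 5, 4, 2].
The maximum is 5; one witness is 7, 18, 20, 22, 25 at positions 2,3,6,9,12.

5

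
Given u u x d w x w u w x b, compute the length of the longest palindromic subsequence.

5

Using dp[i][j] = 2 + dp[i+1][j−1] if the ends match, else max(dp[i+1][j], dp[i][j−1]):
dp[1][11] = 5. A witness is xwuwx at positions 6,7,8,9,10.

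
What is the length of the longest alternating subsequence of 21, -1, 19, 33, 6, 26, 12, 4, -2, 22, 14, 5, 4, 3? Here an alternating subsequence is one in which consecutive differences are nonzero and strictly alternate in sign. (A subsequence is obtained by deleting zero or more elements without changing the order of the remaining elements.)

8

Track the best alternating length ending on an up-step vs a down-step at each position: up/down = 1/1, 1/2, 3/2, 3/1, 3/4, 5/4, 5/6, 3/6, 1/6, 7/6, 7/8, 7/8, 7/8, 7/8.
The maximum over both is 8; one such subsequence is 21, -1, 19, 6, 26, 12, 22, 14.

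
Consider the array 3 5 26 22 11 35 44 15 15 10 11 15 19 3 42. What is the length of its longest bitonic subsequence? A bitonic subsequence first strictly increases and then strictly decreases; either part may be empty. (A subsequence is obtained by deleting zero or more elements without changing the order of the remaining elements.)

One longest bitonic subsequence is 3, 5, 26, 35, 44, 15, 11, 3 (positions 1,2,3,6,7,9,11,14): it rises to 44 then falls. Length 8 is optimal.

8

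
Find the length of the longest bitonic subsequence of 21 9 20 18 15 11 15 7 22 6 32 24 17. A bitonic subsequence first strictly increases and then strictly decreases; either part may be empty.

7

Let inc[i] be the LIS ending at i and dec[i] the longest strictly decreasing subsequence starting at i. inc = [1, 1, 2, 2, 2, 2, 3, 1, 4, 1, 5, 5, 4], dec = [7, 3, 6, 5, 4, 3, 3, 2, 2, 1, 3, 2, 1].
max_i inc[i]+dec[i]−1 = 7, with one witness 21, 20, 18, 15, 11, 7, 6.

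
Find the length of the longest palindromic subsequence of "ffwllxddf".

One longest palindromic subsequence is fddf (positions 1,7,8,9); it reads the same forward and backward, and the interval DP gives dp[1][9] = 4.

4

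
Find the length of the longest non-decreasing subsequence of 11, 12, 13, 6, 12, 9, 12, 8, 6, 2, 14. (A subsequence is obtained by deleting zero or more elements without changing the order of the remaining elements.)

Scanning left to right, the best length ending at each element is: 11→1, 12→2, 13→3, 6→1, 12→3, 9→2, 12→4, 8→2, 6→2, 2→1, 14→5.
So the longest non-decreasing subsequence has length 5, e.g. 11, 12, 12, 12, 14.

5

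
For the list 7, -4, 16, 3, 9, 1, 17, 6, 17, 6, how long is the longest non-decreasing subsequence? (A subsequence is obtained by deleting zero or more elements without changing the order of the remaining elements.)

5

One longest non-decreasing subsequence is -4, 3, 9, 17, 17 (positions 2,4,5,7,9), of length 5; no longer one exists.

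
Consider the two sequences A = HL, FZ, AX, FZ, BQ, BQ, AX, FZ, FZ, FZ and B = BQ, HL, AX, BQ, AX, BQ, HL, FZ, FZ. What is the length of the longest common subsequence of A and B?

A longest common subsequence is HL, AX, BQ, BQ, FZ, FZ (length 6); the LCS DP confirms no longer common subsequence exists.

6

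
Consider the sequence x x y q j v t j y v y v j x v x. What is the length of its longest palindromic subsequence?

11

One longest palindromic subsequence is xxjvyvyvjxx (positions 1,2,5,6,9,10,11,12,13,14,16); it reads the same forward and backward, and the interval DP gives dp[1][16] = 11.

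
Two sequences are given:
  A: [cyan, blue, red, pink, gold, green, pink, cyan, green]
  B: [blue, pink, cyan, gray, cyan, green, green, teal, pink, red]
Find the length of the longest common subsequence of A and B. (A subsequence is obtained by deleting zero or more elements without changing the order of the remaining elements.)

A longest common subsequence is blue, pink, green, pink (length 4); the LCS DP confirms no longer common subsequence exists.

4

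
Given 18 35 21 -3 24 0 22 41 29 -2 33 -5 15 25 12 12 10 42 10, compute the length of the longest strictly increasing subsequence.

6

Let dp[i] be the longest increasing subsequence ending at position i. Then dp = [1, 2, 2, 1, 3, 2, 3, 4, 4, 2, 5, 1, 3, 4, 3, 3, 3, 6, 3].
The maximum is 6; one witness is 18, 21, 24, 29, 33, 42 at positions 1,3,5,9,11,18.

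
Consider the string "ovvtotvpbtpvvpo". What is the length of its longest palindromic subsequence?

Using dp[i][j] = 2 + dp[i+1][j−1] if the ends match, else max(dp[i+1][j], dp[i][j−1]):
dp[1][15] = 9. A witness is ovvptpvvo at positions 1,3,7,8,10,11,12,13,15.

9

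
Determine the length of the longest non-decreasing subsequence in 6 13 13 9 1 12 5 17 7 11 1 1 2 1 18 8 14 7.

Let dp[i] be the longest non-decreasing subsequence ending at position i. Then dp = [1, 2, 3, 2, 1, 3, 2, 4, 3, 4, 2, 3, 4, 4, 5, 5, 6, 5].
The maximum is 6; one witness is 1, 1, 1, 2, 8, 14 at positions 5,11,12,13,16,17.

6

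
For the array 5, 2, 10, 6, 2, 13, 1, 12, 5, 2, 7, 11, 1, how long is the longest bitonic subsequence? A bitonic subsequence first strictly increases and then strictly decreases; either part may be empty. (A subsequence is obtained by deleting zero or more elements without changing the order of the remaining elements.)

One longest bitonic subsequence is 5, 10, 13, 12, 5, 2, 1 (positions 1,3,6,8,9,10,13): it rises to 13 then falls. Length 7 is optimal.

7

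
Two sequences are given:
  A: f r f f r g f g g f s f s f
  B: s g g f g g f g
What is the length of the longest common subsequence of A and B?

A longest common subsequence is gfggf (length 5); the LCS DP confirms no longer common subsequence exists.

5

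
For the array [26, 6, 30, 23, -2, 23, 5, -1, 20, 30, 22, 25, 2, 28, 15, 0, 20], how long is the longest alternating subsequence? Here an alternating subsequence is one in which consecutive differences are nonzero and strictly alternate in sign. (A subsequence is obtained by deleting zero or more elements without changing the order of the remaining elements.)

13

Track the best alternating length ending on an up-step vs a down-step at each position: up/down = 1/1, 1/2, 3/1, 3/4, 1/4, 5/4, 5/6, 5/6, 7/6, 7/1, 7/8, 9/8, 7/10, 11/8, 11/12, 7/12, 13/12.
The maximum over both is 13; one such subsequence is 26, 6, 30, -2, 23, 5, 30, 22, 25, 2, 28, 15, 20.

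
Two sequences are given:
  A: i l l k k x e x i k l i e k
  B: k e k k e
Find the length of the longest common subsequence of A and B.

4

Backtracking the LCS table gives one alignment: k (A4,B1) → k (A5,B3) → k (A10,B4) → e (A13,B5).
So the longest common subsequence has length 4.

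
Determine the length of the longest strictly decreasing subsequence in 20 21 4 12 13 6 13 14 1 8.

4

One longest decreasing subsequence is 20, 12, 6, 1 (positions 1,4,6,9), of length 4; no longer one exists.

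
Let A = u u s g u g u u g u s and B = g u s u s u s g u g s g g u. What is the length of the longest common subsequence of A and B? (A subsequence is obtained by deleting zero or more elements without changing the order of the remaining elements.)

Backtracking the LCS table gives one alignment: u (A1,B4) → u (A2,B6) → s (A3,B7) → g (A4,B8) → u (A5,B9) → g (A6,B12) → g (A9,B13) → u (A10,B14).
So the longest common subsequence has length 8.

8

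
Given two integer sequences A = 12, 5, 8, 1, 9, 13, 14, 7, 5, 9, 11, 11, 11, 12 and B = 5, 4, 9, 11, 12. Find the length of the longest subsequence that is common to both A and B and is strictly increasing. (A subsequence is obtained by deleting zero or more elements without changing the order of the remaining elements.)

A longest common strictly increasing subsequence is 5, 9, 11, 12 (length 4); it appears in order in both A and B, and no longer such subsequence exists.

4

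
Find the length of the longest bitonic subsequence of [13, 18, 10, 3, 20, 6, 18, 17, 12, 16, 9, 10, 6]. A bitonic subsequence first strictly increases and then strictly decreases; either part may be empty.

Let inc[i] be the LIS ending at i and dec[i] the longest strictly decreasing subsequence starting at i. inc = [1, 2, 1, 1, 3, 2, 3, 3, 3, 4, 3, 4, 2], dec = [4, 5, 3, 1, 6, 1, 5, 4, 3, 3, 2, 2, 1].
max_i inc[i]+dec[i]−1 = 8, with one witness 13, 18, 20, 18, 17, 16, 10, 6.

8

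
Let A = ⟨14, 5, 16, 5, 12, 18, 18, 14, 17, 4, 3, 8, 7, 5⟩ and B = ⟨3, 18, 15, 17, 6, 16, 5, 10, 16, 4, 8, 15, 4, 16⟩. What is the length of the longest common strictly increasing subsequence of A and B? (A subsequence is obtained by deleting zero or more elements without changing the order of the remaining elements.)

A longest common strictly increasing subsequence is 3, 5 (length 2); it appears in order in both A and B, and no longer such subsequence exists.

2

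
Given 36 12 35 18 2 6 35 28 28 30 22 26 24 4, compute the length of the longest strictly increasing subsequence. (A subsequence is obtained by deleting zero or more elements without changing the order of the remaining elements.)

One longest increasing subsequence is 12, 18, 28, 30 (positions 2,4,8,10), of length 4; no longer one exists.

4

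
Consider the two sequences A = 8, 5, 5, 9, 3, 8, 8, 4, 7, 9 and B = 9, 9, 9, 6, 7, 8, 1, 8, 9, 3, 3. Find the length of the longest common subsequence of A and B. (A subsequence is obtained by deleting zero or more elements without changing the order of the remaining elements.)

Backtracking the LCS table gives one alignment: 9 (A4,B3) → 8 (A6,B6) → 8 (A7,B8) → 9 (A10,B9).
So the longest common subsequence has length 4.

4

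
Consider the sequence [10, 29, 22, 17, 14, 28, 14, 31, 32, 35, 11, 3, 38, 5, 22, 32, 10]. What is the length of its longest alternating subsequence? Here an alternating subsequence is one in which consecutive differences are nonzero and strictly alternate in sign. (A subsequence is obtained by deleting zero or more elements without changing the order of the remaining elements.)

11

Track the best alternating length ending on an up-step vs a down-step at each position: up/down = 1/1, 2/1, 2/3, 2/3, 2/3, 4/3, 2/5, 6/1, 6/1, 6/1, 2/7, 1/7, 8/1, 8/9, 10/9, 10/9, 10/11.
The maximum over both is 11; one such subsequence is 10, 29, 22, 28, 14, 31, 11, 38, 5, 22, 10.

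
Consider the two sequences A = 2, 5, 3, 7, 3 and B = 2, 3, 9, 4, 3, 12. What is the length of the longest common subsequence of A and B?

Backtracking the LCS table gives one alignment: 2 (A1,B1) → 3 (A3,B2) → 3 (A5,B5).
So the longest common subsequence has length 3.

3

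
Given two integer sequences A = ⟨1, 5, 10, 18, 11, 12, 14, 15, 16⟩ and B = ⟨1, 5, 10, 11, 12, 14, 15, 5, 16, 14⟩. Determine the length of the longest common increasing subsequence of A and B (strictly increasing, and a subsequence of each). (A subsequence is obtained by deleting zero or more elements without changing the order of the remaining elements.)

A longest common strictly increasing subsequence is 1, 5, 10, 11, 12, 14, 15, 16 (length 8); it appears in order in both A and B, and no longer such subsequence exists.

8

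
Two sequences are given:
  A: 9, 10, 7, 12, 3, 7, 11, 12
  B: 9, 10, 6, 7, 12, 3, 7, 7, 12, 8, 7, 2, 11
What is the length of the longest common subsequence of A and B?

7

Backtracking the LCS table gives one alignment: 9 (A1,B1) → 10 (A2,B2) → 7 (A3,B4) → 12 (A4,B5) → 3 (A5,B6) → 7 (A6,B11) → 11 (A7,B13).
So the longest common subsequence has length 7.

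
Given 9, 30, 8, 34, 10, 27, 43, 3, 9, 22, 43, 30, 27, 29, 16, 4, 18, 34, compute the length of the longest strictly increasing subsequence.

6

Scanning left to right, the best length ending at each element is: 9→1, 30→2, 8→1, 34→3, 10→2, 27→3, 43→4, 3→1, 9→2, 22→3, 43→4, 30→4, 27→4, 29→5, 16→3, 4→2, 18→4, 34→6.
So the longest increasing subsequence has length 6, e.g. 9, 10, 22, 27, 29, 34.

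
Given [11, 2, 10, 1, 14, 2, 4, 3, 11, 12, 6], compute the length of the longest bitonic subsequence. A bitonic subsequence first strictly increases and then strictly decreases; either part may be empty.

6

Let inc[i] be the LIS ending at i and dec[i] the longest strictly decreasing subsequence starting at i. inc = [1, 1, 2, 1, 3, 2, 3, 3, 4, 5, 4], dec = [4, 2, 3, 1, 3, 1, 2, 1, 2, 2, 1].
max_i inc[i]+dec[i]−1 = 6, with one witness 1, 2, 4, 11, 12, 6.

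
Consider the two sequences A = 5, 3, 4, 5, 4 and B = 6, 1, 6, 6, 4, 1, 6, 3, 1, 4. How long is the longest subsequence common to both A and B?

2

Backtracking the LCS table gives one alignment: 3 (A2,B8) → 4 (A5,B10).
So the longest common subsequence has length 2.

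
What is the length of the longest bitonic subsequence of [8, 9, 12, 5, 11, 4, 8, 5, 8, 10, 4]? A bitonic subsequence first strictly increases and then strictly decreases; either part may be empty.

7

One longest bitonic subsequence is 8, 9, 12, 11, 8, 5, 4 (positions 1,2,3,5,7,8,11): it rises to 12 then falls. Length 7 is optimal.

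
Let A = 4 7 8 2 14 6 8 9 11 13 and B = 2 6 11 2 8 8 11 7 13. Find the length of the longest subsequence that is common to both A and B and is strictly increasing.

5

A longest common strictly increasing subsequence is 2, 6, 8, 11, 13 (length 5); it appears in order in both A and B, and no longer such subsequence exists.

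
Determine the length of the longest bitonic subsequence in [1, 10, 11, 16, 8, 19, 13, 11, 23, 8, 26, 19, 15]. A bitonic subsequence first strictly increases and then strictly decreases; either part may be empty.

9

One longest bitonic subsequence is 1, 10, 11, 16, 19, 23, 26, 19, 15 (positions 1,2,3,4,6,9,11,12,13): it rises to 26 then falls. Length 9 is optimal.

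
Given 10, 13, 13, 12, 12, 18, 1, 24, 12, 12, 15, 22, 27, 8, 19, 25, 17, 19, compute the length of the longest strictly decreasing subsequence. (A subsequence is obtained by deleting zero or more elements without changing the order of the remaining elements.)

4

Scanning left to right, the best length ending at each element is: 10→1, 13→1, 13→1, 12→2, 12→2, 18→1, 1→3, 24→1, 12→2, 12→2, 15→2, 22→2, 27→1, 8→3, 19→3, 25→2, 17→4, 19→3.
So the longest decreasing subsequence has length 4, e.g. 24, 22, 19, 17.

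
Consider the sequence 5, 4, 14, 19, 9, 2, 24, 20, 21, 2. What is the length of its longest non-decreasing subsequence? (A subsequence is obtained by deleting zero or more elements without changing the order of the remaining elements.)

5

Scanning left to right, the best length ending at each element is: 5→1, 4→1, 14→2, 19→3, 9→2, 2→1, 24→4, 20→4, 21→5, 2→2.
So the longest non-decreasing subsequence has length 5, e.g. 5, 14, 19, 20, 21.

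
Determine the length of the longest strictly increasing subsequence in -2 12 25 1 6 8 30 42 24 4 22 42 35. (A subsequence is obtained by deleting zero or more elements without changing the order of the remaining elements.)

Let dp[i] be the longest increasing subsequence ending at position i. Then dp = [1, 2, 3, 2, 3, 4, 5, 6, 5, 3, 5, 6, 6].
The maximum is 6; one witness is -2, 1, 6, 8, 30, 42 at positions 1,4,5,6,7,8.

6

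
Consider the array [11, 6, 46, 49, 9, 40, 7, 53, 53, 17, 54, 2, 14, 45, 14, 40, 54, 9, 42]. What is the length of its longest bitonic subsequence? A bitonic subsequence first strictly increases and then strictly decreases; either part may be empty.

One longest bitonic subsequence is 11, 46, 49, 53, 54, 45, 40, 9 (positions 1,3,4,8,11,14,16,18): it rises to 54 then falls. Length 8 is optimal.

8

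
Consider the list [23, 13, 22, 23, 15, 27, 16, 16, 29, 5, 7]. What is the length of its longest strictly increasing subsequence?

One longest increasing subsequence is 13, 22, 23, 27, 29 (positions 2,3,4,6,9), of length 5; no longer one exists.

5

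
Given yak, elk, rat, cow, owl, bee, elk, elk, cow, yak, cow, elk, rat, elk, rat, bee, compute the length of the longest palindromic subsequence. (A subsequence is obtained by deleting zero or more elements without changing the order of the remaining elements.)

One longest palindromic subsequence is bee elk elk cow yak cow elk elk bee (positions 6,7,8,9,10,11,12,14,16); it reads the same forward and backward, and the interval DP gives dp[1][16] = 9.

9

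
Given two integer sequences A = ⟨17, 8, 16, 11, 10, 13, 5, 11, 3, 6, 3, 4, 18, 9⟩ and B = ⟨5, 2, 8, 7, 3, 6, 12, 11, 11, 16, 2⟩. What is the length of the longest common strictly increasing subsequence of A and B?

2

For each value that appears in both, track the longest common increasing run ending there.
The best achievable length is 2; one witness is 5, 6 (A-positions 7,10, B-positions 1,6).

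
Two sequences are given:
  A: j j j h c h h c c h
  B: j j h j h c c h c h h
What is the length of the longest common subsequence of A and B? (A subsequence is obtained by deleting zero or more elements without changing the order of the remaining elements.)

8

A longest common subsequence is jjjhchhh (length 8); the LCS DP confirms no longer common subsequence exists.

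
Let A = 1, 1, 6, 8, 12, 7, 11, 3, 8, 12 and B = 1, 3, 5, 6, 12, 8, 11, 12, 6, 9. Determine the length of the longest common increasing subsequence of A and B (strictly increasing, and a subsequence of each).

A longest common strictly increasing subsequence is 1, 6, 8, 11, 12 (length 5); it appears in order in both A and B, and no longer such subsequence exists.

5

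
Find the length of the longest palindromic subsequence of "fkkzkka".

One longest palindromic subsequence is kkzkk (positions 2,3,4,5,6); it reads the same forward and backward, and the interval DP gives dp[1][7] = 5.

5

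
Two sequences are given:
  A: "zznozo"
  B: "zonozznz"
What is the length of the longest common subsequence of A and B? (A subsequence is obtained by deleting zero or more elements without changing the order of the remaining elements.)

4

Backtracking the LCS table gives one alignment: z (A1,B5) → z (A2,B6) → n (A3,B7) → z (A5,B8).
So the longest common subsequence has length 4.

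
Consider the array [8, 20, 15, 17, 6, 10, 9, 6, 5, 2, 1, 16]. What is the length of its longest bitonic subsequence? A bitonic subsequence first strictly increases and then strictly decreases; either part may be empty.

Let inc[i] be the LIS ending at i and dec[i] the longest strictly decreasing subsequence starting at i. inc = [1, 2, 2, 3, 1, 2, 2, 1, 1, 1, 1, 3], dec = [5, 8, 7, 7, 4, 6, 5, 4, 3, 2, 1, 1].
max_i inc[i]+dec[i]−1 = 9, with one witness 8, 20, 17, 10, 9, 6, 5, 2, 1.

9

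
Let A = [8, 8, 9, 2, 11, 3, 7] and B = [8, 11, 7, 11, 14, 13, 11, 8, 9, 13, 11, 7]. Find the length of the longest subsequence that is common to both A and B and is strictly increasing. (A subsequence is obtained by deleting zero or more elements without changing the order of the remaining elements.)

For each value that appears in both, track the longest common increasing run ending there.
The best achievable length is 3; one witness is 8, 9, 11 (A-positions 1,3,5, B-positions 1,9,11).

3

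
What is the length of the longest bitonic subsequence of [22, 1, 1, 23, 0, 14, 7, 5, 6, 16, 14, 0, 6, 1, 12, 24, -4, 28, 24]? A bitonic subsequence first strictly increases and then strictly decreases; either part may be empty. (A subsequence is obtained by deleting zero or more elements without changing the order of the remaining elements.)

One longest bitonic subsequence is 1, 5, 6, 16, 14, 6, 1, -4 (positions 2,8,9,10,11,13,14,17): it rises to 16 then falls. Length 8 is optimal.

8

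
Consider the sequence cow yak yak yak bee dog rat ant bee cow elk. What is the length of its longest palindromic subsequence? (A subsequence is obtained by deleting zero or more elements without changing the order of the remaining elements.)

Using dp[i][j] = 2 + dp[i+1][j−1] if the ends match, else max(dp[i+1][j], dp[i][j−1]):
dp[1][11] = 5. A witness is cow bee ant bee cow at positions 1,5,8,9,10.

5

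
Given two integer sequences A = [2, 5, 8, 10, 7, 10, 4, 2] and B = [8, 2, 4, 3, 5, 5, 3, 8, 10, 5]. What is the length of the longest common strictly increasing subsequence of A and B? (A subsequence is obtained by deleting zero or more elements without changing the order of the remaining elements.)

A longest common strictly increasing subsequence is 2, 5, 8, 10 (length 4); it appears in order in both A and B, and no longer such subsequence exists.

4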